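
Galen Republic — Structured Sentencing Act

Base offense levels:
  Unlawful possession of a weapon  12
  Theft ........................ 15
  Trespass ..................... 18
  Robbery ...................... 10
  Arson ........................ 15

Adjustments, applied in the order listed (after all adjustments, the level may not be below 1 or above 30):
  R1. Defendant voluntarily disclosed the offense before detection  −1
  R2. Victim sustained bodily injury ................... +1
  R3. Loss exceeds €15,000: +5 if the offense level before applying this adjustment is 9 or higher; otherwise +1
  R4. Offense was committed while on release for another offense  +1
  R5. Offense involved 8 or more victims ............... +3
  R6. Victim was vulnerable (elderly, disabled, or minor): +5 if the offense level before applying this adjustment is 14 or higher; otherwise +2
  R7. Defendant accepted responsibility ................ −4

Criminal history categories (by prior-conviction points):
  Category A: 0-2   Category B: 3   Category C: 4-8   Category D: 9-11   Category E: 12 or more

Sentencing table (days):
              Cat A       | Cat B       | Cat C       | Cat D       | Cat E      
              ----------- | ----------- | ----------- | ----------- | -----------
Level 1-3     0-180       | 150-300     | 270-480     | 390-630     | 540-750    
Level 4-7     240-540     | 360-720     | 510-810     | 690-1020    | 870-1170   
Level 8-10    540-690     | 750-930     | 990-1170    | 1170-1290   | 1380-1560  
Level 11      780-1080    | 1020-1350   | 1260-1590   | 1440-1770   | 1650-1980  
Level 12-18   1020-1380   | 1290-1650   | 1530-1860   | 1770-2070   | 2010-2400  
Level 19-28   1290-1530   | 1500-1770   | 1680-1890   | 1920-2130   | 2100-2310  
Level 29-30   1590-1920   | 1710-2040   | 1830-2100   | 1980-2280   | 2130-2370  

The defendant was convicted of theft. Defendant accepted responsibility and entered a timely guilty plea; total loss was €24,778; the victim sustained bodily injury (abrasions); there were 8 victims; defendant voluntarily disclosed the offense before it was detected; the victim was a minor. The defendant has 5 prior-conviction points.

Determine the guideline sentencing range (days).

Base offense level for theft: 15.
R1 applies: 15 − 1 = 14.
R2 applies: 14 + 1 = 15.
R3 applies (level before this adjustment is 15 ≥ 9, so +5): 15 + 5 = 20.
R5 applies: 20 + 3 = 23.
R6 applies (level before this adjustment is 23 ≥ 14, so +5): 23 + 5 = 28.
R7 applies: 28 − 4 = 24.
Final offense level: 24.
Criminal history: 5 prior points → Category C (4-8).
Level 24 falls in the 19-28 band.
Grid: Level 19-28 × Category C = 1680-1890 days.

1680-1890 days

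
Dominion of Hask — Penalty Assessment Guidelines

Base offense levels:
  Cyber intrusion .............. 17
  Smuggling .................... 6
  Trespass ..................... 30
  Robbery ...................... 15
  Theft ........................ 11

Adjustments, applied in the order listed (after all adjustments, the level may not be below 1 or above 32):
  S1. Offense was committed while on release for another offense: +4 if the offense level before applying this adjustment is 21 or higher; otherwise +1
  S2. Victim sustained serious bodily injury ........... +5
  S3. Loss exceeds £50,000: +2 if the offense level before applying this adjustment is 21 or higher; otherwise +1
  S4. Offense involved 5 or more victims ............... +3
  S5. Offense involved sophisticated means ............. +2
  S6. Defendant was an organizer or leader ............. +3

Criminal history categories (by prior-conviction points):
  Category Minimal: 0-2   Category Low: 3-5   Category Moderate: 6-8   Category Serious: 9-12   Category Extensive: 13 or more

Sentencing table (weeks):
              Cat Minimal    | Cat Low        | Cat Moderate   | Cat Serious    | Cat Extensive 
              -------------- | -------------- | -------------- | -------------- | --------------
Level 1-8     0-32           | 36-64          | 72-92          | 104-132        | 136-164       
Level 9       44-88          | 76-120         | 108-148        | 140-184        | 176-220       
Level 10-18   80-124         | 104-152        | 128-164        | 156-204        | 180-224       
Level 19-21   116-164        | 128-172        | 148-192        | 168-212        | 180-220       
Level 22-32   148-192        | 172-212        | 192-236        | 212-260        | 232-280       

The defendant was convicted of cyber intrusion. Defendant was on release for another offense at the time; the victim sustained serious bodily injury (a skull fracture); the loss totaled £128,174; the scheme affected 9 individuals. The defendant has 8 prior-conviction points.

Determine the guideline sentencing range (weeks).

Base offense level for cyber intrusion: 17.
S1 applies (level before this adjustment is 17 < 21, so +1): 17 + 1 = 18.
S2 applies: 18 + 5 = 23.
S3 applies (level before this adjustment is 23 ≥ 21, so +2): 23 + 2 = 25.
S4 applies: 25 + 3 = 28.
S5 does not apply.
Final offense level: 28.
Criminal history: 8 prior points → Category Moderate (6-8).
Level 28 falls in the 22-32 band.
Grid: Level 22-32 × Category Moderate = 192-236 weeks.

192-236 weeks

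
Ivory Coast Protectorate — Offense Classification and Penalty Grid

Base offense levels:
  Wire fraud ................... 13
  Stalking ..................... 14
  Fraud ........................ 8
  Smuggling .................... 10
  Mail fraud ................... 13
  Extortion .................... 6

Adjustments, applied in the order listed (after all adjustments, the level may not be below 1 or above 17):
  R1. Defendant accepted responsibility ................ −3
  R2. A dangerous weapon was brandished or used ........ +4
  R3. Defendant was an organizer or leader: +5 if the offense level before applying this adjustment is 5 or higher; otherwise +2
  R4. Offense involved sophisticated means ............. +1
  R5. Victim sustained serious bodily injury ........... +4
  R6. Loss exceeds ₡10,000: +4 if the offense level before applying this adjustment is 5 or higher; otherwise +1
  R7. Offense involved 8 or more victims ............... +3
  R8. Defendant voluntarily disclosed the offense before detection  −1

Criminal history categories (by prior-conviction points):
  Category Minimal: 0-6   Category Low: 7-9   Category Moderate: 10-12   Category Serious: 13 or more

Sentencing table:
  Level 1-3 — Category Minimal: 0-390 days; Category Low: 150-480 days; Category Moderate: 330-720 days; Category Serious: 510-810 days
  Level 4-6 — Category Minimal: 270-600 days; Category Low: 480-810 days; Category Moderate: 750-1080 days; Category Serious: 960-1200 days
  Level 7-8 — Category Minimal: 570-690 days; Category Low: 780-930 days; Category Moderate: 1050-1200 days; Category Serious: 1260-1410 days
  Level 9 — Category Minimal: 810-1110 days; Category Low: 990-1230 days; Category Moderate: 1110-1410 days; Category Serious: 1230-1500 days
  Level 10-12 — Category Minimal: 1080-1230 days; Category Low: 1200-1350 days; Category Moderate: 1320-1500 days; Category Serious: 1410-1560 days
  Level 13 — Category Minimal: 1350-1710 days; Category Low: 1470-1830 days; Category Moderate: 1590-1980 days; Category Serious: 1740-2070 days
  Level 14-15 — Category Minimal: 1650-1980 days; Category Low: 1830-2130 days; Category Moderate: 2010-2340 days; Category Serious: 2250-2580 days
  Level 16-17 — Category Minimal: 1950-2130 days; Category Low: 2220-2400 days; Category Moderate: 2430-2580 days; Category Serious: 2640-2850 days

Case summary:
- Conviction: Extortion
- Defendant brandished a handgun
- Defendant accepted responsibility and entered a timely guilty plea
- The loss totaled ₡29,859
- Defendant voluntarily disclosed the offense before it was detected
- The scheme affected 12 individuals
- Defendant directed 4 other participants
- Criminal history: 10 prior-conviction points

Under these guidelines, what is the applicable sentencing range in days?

Base offense level for extortion: 6.
R1 applies: 6 − 3 = 3.
R2 applies: 3 + 4 = 7.
R3 applies (level before this adjustment is 7 ≥ 5, so +5): 7 + 5 = 12.
R5 does not apply.
R6 applies (level before this adjustment is 12 ≥ 5, so +4): 12 + 4 = 16.
R7 applies: 16 + 3 = 19.
R8 applies: 19 − 1 = 18.
Level 18 exceeds the maximum of 17; capped at 17.
Final offense level: 17.
Criminal history: 10 prior points → Category Moderate (10-12).
Level 17 falls in the 16-17 band.
Grid: Level 16-17 × Category Moderate = 2430-2580 days.

2430-2580 days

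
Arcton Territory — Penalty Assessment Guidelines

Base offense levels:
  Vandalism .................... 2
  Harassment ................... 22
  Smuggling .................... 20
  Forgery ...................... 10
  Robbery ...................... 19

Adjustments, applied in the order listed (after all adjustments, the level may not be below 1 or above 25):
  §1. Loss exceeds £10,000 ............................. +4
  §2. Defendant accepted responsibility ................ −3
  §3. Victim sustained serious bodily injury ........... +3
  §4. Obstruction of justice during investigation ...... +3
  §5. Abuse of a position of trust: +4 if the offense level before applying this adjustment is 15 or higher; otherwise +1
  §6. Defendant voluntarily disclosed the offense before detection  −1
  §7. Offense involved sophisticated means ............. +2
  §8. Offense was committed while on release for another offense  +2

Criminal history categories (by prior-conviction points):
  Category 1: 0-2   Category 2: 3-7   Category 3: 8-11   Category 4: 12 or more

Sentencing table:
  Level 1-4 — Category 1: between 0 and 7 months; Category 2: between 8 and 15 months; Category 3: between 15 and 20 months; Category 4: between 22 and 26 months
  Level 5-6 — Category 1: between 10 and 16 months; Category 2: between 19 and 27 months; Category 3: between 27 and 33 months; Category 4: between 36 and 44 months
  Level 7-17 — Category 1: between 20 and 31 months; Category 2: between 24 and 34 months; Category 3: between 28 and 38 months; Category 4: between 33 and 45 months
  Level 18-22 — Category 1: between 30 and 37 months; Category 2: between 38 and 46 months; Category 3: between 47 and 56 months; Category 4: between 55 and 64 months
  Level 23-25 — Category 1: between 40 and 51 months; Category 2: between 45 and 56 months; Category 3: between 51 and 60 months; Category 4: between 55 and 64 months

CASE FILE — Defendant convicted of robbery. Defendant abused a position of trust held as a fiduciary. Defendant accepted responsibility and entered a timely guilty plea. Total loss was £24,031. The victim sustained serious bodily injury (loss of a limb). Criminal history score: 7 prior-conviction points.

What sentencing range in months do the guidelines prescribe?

Base offense level for robbery: 19.
§1 applies: 19 + 4 = 23.
§2 applies: 23 − 3 = 20.
§3 applies: 20 + 3 = 23.
§4 does not apply.
§5 applies (level before this adjustment is 23 ≥ 15, so +4): 23 + 4 = 27.
§7 does not apply.
Level 27 exceeds the maximum of 25; capped at 25.
Final offense level: 25.
Criminal history: 7 prior points → Category 2 (3-7).
Level 25 falls in the 23-25 band.
Grid: Level 23-25 × Category 2 = 45-56 months.

45-56 months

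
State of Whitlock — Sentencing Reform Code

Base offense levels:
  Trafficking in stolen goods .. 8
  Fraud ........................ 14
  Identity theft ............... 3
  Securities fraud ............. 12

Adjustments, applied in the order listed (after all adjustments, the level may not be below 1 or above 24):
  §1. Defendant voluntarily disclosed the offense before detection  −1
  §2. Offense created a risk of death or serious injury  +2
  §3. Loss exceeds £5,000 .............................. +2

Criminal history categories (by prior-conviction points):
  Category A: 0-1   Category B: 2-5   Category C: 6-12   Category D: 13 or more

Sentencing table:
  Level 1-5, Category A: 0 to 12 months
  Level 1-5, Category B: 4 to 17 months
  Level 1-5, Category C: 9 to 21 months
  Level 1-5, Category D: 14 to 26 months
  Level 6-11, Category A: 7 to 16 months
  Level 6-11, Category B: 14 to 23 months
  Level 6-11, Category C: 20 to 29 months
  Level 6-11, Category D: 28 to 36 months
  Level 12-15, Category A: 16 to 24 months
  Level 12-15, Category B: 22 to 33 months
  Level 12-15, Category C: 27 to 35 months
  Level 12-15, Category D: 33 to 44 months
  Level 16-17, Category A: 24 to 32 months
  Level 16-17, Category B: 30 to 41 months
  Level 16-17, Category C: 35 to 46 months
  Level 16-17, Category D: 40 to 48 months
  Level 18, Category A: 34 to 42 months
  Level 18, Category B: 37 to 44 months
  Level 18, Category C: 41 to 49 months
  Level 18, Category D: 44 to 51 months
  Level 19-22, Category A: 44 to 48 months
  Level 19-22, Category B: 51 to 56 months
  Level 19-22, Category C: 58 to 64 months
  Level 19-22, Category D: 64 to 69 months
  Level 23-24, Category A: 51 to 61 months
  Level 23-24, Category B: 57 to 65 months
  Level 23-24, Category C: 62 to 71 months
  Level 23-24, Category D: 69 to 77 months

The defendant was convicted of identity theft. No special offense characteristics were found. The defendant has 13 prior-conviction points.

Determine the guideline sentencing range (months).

Base offense level for identity theft: 3.
Final offense level: 3.
Criminal history: 13 prior points → Category D (13+).
Level 3 falls in the 1-5 band.
Grid: Level 1-5 × Category D = 14-26 months.

14-26 months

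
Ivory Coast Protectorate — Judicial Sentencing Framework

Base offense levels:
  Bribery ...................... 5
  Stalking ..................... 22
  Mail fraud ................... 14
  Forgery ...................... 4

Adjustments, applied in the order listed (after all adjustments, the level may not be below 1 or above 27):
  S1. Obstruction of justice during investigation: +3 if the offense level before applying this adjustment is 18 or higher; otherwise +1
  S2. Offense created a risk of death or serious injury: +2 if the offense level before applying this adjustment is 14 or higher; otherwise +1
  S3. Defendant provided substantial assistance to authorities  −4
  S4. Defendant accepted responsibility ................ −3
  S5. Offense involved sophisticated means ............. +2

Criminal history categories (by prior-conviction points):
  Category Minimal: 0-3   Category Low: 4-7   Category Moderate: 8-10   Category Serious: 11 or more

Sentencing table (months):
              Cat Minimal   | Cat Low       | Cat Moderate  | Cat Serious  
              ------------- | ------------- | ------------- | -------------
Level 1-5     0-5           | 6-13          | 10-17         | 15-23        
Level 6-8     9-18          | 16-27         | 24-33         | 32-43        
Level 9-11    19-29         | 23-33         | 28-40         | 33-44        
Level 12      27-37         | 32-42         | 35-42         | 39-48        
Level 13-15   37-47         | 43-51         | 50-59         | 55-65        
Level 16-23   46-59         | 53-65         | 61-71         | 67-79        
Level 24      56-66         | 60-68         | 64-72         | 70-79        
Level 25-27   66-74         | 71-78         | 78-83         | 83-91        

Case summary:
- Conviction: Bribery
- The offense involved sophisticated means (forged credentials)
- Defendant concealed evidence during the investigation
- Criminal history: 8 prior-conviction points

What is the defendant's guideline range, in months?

Base offense level for bribery: 5.
S1 applies (level before this adjustment is 5 < 18, so +1): 5 + 1 = 6.
S5 applies: 6 + 2 = 8.
Final offense level: 8.
Criminal history: 8 prior points → Category Moderate (8-10).
Level 8 falls in the 6-8 band.
Grid: Level 6-8 × Category Moderate = 24-33 months.

24-33 months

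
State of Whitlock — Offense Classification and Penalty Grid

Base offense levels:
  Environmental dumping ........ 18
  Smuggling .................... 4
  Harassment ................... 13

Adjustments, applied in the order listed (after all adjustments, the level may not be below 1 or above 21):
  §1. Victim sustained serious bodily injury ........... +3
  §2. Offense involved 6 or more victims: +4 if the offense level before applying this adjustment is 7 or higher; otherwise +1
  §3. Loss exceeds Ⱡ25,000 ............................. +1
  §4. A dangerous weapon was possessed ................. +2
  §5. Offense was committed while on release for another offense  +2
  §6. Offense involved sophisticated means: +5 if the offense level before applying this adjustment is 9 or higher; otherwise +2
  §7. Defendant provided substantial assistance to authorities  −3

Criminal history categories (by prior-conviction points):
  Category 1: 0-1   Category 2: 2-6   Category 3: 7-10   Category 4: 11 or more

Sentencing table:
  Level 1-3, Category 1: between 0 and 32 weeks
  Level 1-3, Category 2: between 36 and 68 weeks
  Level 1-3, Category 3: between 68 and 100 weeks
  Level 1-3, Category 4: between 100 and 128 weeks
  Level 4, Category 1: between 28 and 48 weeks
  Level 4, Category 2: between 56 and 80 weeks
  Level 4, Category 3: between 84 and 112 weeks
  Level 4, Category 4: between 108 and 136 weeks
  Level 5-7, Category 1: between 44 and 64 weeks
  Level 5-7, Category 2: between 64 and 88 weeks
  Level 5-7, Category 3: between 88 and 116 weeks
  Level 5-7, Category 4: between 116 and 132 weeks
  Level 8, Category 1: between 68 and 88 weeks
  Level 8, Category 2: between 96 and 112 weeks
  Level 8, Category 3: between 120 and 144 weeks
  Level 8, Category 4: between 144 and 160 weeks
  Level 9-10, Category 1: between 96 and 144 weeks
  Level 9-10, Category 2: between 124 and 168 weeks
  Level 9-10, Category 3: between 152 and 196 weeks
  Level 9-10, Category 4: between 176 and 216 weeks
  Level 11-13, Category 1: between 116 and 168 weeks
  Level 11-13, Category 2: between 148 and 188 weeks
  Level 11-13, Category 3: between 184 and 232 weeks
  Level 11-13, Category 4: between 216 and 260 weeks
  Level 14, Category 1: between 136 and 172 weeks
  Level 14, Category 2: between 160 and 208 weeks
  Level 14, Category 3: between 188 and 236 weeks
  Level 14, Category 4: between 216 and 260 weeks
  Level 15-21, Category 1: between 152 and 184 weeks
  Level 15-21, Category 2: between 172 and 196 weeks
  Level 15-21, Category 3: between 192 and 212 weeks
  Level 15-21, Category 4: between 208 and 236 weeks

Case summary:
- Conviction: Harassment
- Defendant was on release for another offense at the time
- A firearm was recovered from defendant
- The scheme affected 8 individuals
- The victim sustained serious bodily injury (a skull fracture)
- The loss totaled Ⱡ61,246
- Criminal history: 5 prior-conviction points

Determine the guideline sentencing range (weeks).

Base offense level for harassment: 13.
§1 applies: 13 + 3 = 16.
§2 applies (level before this adjustment is 16 ≥ 7, so +4): 16 + 4 = 20.
§3 applies: 20 + 1 = 21.
§4 applies: 21 + 2 = 23.
§5 applies: 23 + 2 = 25.
§6 does not apply.
Level 25 exceeds the maximum of 21; capped at 21.
Final offense level: 21.
Criminal history: 5 prior points → Category 2 (2-6).
Level 21 falls in the 15-21 band.
Grid: Level 15-21 × Category 2 = 172-196 weeks.

172-196 weeks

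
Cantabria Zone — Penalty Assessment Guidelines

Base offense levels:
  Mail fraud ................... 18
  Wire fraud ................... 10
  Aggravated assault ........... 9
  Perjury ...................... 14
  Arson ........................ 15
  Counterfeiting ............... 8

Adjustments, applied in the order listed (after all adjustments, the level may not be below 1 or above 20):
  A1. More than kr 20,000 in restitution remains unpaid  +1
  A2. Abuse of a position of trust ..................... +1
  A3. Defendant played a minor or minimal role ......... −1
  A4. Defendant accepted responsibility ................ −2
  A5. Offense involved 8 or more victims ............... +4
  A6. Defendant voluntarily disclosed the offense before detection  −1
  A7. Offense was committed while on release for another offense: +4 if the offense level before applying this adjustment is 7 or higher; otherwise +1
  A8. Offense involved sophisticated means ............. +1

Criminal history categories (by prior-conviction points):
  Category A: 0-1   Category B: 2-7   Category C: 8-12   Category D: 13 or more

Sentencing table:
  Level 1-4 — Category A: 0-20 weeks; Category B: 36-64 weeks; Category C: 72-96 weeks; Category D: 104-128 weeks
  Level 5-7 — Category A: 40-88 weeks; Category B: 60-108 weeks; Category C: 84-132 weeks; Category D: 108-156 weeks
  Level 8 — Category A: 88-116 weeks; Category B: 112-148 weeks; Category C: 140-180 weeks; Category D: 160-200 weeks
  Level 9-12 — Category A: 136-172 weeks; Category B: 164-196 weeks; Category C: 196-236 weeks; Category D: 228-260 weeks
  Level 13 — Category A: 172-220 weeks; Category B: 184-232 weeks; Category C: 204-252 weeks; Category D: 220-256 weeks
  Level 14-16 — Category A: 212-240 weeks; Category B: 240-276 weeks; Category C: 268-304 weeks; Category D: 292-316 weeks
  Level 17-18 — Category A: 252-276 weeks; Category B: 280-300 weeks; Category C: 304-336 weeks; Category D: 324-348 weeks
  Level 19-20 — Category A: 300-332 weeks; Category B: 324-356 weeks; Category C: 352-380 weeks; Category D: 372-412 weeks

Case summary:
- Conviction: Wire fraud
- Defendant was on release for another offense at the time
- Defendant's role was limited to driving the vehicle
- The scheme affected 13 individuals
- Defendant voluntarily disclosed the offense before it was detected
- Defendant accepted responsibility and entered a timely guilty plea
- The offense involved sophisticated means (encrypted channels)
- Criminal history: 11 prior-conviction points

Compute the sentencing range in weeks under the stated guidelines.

Base offense level for wire fraud: 10.
A1 does not apply.
A2 does not apply.
A3 applies: 10 − 1 = 9.
A4 applies: 9 − 2 = 7.
A5 applies: 7 + 4 = 11.
A6 applies: 11 − 1 = 10.
A7 applies (level before this adjustment is 10 ≥ 7, so +4): 10 + 4 = 14.
A8 applies: 14 + 1 = 15.
Final offense level: 15.
Criminal history: 11 prior points → Category C (8-12).
Level 15 falls in the 14-16 band.
Grid: Level 14-16 × Category C = 268-304 weeks.

268-304 weeks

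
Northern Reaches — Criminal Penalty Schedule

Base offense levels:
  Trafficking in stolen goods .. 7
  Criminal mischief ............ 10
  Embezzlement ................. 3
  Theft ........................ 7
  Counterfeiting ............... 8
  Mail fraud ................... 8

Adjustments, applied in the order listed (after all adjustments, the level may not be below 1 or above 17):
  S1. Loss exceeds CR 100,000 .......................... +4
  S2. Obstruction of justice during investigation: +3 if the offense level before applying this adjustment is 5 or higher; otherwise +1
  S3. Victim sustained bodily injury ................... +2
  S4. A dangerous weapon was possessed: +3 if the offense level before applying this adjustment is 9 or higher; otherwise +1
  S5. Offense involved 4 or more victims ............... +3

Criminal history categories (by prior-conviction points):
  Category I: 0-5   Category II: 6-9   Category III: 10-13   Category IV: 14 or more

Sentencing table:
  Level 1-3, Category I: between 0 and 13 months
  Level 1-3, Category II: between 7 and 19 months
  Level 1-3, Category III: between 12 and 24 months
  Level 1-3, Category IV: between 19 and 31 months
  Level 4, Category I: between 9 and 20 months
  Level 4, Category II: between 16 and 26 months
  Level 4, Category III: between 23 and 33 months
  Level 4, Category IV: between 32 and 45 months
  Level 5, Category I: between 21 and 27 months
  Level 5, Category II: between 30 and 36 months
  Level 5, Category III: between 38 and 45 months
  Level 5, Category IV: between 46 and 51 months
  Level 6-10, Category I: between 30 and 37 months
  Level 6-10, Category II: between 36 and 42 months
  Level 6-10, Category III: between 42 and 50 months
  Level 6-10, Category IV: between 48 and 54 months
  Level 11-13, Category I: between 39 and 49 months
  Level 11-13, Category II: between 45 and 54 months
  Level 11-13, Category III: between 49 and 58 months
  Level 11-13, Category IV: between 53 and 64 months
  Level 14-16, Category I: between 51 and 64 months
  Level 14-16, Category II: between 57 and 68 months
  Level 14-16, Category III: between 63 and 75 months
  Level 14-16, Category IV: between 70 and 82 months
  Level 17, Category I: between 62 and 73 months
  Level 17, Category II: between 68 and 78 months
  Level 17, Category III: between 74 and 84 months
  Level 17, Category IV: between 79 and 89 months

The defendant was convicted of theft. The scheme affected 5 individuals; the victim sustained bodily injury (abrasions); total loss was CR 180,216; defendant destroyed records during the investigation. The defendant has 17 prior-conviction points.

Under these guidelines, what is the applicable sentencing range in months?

79-89 months

Base offense level for theft: 7.
S1 applies: 7 + 4 = 11.
S2 applies (level before this adjustment is 11 ≥ 5, so +3): 11 + 3 = 14.
S3 applies: 14 + 2 = 16.
S4 does not apply.
S5 applies: 16 + 3 = 19.
Level 19 exceeds the maximum of 17; capped at 17.
Final offense level: 17.
Criminal history: 17 prior points → Category IV (14+).
Level 17 falls in the 17 band.
Grid: Level 17 × Category IV = 79-89 months.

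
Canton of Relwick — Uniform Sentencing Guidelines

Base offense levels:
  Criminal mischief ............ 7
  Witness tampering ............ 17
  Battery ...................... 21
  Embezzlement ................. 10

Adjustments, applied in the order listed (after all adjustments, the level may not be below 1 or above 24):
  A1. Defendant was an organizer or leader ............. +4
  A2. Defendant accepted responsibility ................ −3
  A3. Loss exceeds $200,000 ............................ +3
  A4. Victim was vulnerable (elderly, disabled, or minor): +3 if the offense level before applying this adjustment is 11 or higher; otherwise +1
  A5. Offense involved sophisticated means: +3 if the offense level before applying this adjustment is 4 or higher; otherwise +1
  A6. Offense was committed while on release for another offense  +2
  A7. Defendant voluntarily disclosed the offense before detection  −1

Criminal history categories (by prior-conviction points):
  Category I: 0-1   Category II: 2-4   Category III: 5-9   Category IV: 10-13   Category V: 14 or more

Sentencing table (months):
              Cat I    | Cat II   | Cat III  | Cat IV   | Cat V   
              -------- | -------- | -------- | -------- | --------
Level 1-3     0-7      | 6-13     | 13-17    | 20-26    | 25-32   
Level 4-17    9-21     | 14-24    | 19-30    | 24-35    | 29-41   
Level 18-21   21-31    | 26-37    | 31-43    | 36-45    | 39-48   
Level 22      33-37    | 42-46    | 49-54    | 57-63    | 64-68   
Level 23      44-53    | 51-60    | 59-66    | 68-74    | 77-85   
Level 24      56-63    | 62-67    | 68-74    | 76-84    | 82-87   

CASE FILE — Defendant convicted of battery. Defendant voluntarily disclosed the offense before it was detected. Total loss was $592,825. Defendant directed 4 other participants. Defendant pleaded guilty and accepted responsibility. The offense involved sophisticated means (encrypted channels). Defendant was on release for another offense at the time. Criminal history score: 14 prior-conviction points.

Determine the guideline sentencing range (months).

Base offense level for battery: 21.
A1 applies: 21 + 4 = 25.
A2 applies: 25 − 3 = 22.
A3 applies: 22 + 3 = 25.
A5 applies (level before this adjustment is 25 ≥ 4, so +3): 25 + 3 = 28.
A6 applies: 28 + 2 = 30.
A7 applies: 30 − 1 = 29.
Level 29 exceeds the maximum of 24; capped at 24.
Final offense level: 24.
Criminal history: 14 prior points → Category V (14+).
Level 24 falls in the 24 band.
Grid: Level 24 × Category V = 82-87 months.

82-87 months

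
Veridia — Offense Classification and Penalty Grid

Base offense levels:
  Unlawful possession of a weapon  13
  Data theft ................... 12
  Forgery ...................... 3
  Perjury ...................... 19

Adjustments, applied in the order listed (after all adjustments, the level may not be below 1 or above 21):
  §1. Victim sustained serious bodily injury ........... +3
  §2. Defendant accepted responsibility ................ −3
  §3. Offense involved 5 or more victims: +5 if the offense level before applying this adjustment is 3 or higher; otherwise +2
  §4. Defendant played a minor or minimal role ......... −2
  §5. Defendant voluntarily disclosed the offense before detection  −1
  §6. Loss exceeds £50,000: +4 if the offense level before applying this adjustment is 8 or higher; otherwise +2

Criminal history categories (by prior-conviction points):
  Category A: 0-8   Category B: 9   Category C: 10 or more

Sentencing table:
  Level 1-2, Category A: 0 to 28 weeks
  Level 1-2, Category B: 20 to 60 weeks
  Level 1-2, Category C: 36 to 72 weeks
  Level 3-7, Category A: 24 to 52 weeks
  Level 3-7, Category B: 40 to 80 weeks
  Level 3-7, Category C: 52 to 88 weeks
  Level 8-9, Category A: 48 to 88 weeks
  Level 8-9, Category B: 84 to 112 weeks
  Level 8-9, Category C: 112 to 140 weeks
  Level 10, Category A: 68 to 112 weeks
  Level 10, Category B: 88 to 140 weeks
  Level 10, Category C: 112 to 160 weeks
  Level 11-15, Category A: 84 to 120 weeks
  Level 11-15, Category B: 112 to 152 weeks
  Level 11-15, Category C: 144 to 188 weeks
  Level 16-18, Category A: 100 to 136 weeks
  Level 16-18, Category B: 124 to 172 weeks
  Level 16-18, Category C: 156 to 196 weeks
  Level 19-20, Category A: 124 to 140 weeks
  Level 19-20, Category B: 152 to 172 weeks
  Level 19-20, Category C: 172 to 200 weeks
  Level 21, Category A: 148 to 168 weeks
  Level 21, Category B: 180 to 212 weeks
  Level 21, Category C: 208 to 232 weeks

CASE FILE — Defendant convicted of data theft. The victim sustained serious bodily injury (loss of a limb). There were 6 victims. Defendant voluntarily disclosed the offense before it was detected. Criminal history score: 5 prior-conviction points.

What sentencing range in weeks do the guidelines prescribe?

Base offense level for data theft: 12.
§1 applies: 12 + 3 = 15.
§2 does not apply.
§3 applies (level before this adjustment is 15 ≥ 3, so +5): 15 + 5 = 20.
§4 does not apply.
§5 applies: 20 − 1 = 19.
Final offense level: 19.
Criminal history: 5 prior points → Category A (0-8).
Level 19 falls in the 19-20 band.
Grid: Level 19-20 × Category A = 124-140 weeks.

124-140 weeks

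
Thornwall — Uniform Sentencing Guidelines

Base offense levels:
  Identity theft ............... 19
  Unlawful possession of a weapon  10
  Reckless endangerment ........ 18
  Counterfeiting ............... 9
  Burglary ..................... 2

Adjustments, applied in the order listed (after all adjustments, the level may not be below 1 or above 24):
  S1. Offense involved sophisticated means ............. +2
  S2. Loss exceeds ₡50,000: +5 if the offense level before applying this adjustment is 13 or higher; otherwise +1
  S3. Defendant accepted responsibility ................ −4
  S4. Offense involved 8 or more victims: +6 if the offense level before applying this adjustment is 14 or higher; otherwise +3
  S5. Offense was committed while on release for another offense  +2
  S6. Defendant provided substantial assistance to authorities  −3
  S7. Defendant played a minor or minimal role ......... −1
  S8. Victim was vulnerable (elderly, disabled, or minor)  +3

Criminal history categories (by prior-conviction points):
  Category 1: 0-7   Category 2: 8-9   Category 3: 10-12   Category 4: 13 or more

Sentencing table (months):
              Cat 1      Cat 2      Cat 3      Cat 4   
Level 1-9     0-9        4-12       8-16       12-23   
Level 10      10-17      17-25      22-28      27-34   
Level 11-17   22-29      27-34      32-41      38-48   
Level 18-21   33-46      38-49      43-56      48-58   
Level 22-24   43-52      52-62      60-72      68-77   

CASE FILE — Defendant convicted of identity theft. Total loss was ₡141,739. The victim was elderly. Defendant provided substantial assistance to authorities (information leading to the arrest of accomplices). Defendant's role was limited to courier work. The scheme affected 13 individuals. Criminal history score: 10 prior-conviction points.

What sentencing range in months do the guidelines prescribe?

60-72 months

Base offense level for identity theft: 19.
S2 applies (level before this adjustment is 19 ≥ 13, so +5): 19 + 5 = 24.
S3 does not apply.
S4 applies (level before this adjustment is 24 ≥ 14, so +6): 24 + 6 = 30.
S6 applies: 30 − 3 = 27.
S7 applies: 27 − 1 = 26.
S8 applies: 26 + 3 = 29.
Level 29 exceeds the maximum of 24; capped at 24.
Final offense level: 24.
Criminal history: 10 prior points → Category 3 (10-12).
Level 24 falls in the 22-24 band.
Grid: Level 22-24 × Category 3 = 60-72 months.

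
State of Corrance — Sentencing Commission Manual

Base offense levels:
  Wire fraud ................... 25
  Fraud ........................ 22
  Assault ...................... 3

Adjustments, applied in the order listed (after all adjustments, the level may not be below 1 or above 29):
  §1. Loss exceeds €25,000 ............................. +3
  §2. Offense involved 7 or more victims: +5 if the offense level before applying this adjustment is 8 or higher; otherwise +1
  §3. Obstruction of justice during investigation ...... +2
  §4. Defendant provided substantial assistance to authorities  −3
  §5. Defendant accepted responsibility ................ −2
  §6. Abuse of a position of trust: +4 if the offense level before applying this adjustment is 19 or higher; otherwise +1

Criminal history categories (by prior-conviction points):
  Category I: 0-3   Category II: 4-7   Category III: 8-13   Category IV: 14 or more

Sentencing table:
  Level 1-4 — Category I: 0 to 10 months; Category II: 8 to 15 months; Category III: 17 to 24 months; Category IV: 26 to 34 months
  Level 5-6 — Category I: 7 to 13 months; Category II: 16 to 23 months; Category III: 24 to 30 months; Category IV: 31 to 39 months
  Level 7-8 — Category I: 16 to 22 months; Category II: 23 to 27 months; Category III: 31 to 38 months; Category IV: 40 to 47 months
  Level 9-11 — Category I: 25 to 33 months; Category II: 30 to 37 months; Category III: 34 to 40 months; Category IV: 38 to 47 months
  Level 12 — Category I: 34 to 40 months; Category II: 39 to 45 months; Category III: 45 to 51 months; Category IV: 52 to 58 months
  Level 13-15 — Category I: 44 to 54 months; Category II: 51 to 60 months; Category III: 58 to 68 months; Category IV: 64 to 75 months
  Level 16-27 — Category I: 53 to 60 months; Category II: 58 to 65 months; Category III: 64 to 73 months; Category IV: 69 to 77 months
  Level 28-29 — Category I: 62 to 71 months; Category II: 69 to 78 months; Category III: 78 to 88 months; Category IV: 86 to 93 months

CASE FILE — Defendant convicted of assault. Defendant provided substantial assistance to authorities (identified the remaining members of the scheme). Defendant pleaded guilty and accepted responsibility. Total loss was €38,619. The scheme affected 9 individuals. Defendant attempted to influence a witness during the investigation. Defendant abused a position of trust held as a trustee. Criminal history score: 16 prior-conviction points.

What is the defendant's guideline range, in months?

Base offense level for assault: 3.
§1 applies: 3 + 3 = 6.
§2 applies (level before this adjustment is 6 < 8, so +1): 6 + 1 = 7.
§3 applies: 7 + 2 = 9.
§4 applies: 9 − 3 = 6.
§5 applies: 6 − 2 = 4.
§6 applies (level before this adjustment is 4 < 19, so +1): 4 + 1 = 5.
Final offense level: 5.
Criminal history: 16 prior points → Category IV (14+).
Level 5 falls in the 5-6 band.
Grid: Level 5-6 × Category IV = 31-39 months.

31-39 months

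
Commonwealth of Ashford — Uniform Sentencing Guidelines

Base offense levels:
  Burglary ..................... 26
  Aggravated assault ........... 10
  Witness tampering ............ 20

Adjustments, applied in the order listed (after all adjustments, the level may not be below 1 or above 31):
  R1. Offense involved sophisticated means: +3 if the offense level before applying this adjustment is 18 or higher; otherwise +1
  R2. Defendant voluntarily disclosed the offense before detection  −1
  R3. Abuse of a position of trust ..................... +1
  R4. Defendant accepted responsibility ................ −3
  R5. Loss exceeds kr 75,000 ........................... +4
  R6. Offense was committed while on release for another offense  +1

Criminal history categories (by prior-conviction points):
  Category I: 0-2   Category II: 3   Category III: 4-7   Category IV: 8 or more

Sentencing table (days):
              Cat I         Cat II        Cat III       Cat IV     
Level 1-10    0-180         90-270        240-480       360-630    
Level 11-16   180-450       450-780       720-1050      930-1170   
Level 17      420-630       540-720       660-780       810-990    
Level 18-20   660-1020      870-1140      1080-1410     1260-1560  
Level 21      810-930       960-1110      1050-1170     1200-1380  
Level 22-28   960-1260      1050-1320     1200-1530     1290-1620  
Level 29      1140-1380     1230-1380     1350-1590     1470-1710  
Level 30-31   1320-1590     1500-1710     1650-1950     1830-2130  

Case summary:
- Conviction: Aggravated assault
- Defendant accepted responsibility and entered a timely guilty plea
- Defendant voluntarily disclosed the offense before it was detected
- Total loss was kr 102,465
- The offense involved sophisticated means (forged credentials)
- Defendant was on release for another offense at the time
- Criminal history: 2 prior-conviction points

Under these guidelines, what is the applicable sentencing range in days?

180-450 days

Base offense level for aggravated assault: 10.
R1 applies (level before this adjustment is 10 < 18, so +1): 10 + 1 = 11.
R2 applies: 11 − 1 = 10.
R4 applies: 10 − 3 = 7.
R5 applies: 7 + 4 = 11.
R6 applies: 11 + 1 = 12.
Final offense level: 12.
Criminal history: 2 prior points → Category I (0-2).
Level 12 falls in the 11-16 band.
Grid: Level 11-16 × Category I = 180-450 days.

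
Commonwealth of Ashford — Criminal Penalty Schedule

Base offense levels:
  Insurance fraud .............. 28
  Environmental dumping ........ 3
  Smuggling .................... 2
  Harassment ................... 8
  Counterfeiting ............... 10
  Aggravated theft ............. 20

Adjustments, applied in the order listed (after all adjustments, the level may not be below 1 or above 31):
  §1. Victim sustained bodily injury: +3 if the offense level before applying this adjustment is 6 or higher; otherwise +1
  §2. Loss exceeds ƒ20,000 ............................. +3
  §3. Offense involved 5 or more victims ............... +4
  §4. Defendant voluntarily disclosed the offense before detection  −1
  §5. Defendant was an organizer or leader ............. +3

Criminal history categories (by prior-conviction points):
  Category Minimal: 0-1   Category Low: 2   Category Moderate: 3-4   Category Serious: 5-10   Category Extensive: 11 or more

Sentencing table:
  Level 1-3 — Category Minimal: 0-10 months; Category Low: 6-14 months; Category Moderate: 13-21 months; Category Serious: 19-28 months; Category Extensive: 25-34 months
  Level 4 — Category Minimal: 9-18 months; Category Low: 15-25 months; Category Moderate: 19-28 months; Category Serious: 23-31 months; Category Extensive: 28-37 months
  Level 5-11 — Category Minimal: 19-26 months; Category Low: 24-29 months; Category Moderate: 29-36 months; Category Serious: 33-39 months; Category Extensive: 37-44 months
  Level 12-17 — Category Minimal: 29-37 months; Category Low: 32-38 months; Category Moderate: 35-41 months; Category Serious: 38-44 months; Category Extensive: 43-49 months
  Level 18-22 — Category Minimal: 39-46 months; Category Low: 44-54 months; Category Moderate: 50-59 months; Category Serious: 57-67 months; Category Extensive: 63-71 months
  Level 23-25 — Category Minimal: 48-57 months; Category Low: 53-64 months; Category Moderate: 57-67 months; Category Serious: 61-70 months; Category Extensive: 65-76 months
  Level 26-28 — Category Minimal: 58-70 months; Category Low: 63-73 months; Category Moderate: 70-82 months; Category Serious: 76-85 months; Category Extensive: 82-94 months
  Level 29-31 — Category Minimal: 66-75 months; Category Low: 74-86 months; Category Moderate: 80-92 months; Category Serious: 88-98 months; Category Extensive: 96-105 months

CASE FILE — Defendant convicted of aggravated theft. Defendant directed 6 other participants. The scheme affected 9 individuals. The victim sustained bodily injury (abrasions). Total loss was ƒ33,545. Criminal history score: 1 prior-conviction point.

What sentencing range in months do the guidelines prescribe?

66-75 months

Base offense level for aggravated theft: 20.
§1 applies (level before this adjustment is 20 ≥ 6, so +3): 20 + 3 = 23.
§2 applies: 23 + 3 = 26.
§3 applies: 26 + 4 = 30.
§5 applies: 30 + 3 = 33.
Level 33 exceeds the maximum of 31; capped at 31.
Final offense level: 31.
Criminal history: 1 prior point → Category Minimal (0-1).
Level 31 falls in the 29-31 band.
Grid: Level 29-31 × Category Minimal = 66-75 months.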